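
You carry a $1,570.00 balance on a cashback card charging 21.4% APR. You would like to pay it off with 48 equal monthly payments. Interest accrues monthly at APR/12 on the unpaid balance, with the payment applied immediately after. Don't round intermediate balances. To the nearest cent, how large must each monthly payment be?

$48.95

Monthly rate r = 21.4%/12 = 1.78333% = 0.0178333.
Level-payment amortization: P = B₀·r / (1 − (1+r)^(−n)) = 1570.00·0.0178333 / (1 − 1.01783^(−48)).
Denominator 1 − (1+r)^(−48) = 0.571925007.
P = 27.9983 / 0.571925007 ≈ 48.95.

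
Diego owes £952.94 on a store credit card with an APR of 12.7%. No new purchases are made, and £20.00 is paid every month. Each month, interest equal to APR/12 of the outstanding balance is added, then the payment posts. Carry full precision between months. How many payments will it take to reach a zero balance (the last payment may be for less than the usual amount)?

67 months

Monthly rate r = 12.7%/12 = 1.05833% = 0.0105833.
Recurrence: B ← B·(1+r) − £20.00.
Month 1: interest £10.09; balance after payment £943.03.
Month 2: interest £9.98; balance after payment £933.01.
Closed form: n = −ln(1 − rB₀/P)/ln(1+r) = −ln(0.49574)/ln(1.01058) ≈ 66.654, so the balance reaches zero during payment 67.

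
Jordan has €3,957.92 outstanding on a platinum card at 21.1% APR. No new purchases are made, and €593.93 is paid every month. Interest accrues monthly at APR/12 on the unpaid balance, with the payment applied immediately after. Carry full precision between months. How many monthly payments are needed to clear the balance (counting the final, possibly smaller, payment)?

8 payments

Monthly rate r = 21.1%/12 = 1.75833% = 0.0175833.
Recurrence: B ← B·(1+r) − €593.93.
Month 1: interest €69.59; balance after payment €3,433.58.
Month 2: interest €60.37; balance after payment €2,900.03.
Closed form: n = −ln(1 − rB₀/P)/ln(1+r) = −ln(0.88283)/ln(1.01758) ≈ 7.150, so the balance reaches zero during payment 8.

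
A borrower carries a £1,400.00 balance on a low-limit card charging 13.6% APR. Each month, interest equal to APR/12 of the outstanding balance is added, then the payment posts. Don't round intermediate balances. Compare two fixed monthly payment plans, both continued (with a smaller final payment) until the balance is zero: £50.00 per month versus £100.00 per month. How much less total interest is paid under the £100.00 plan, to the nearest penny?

Monthly rate r = 13.6%/12 = 1.13333% = 0.0113333.
At £50.00/mo: n = ⌈−ln(1 − rB₀/P)/ln(1+r)⌉ = 34 payments (last £43.74); total interest = total paid − £1,400.00 = £293.74.
At £100.00/mo: 16 payments (last £33.16); total interest £133.16.
Interest saved = £293.74 − £133.16 = £160.58.

£160.58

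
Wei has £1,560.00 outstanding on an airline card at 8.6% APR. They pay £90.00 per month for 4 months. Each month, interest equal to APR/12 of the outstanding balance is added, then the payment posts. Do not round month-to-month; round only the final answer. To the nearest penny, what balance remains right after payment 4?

Monthly rate r = 8.6%/12 = 0.716667% = 0.00716667.
Each month: B ← B·(1+r) − £90.00.
Month 1: interest £11.18; balance after payment £1,481.18.
Month 2: interest £10.62; balance after payment £1,401.80.
Month 3: interest £10.05; balance after payment £1,321.84.
Month 4: interest £9.47; balance after payment £1,241.31.

£1,241.31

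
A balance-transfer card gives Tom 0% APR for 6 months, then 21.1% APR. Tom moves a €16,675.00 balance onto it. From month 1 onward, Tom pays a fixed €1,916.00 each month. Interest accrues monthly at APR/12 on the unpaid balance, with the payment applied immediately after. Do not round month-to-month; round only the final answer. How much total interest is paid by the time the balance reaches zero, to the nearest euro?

€176

Promo months 1–6 at r₀ = 0%/12 = 0; months 7+ at r₁ = 21.1%/12 = 0.0175833.
After month 6 (no interest yet): B = €16,675.00 − 6·€1,916.00 = €5,179.00.
Then at r₁ with €1,916.00/mo: n₂ = −ln(1 − r₁·B/P)/ln(1+r₁) ≈ 2.79 → 3 more payments.
Total paid = 8·€1,916.00 + €1,523.36 = €16,851.36; interest = €16,851.36 − €16,675.00 = €176.36.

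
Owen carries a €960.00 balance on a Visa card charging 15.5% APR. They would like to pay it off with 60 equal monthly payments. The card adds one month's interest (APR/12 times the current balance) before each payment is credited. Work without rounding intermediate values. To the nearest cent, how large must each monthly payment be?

Monthly rate r = 15.5%/12 = 1.29167% = 0.0129167.
Level-payment amortization: P = B₀·r / (1 − (1+r)^(−n)) = 960.00·0.0129167 / (1 − 1.01292^(−60)).
Denominator 1 − (1+r)^(−60) = 0.537004285.
P = 12.4 / 0.537004285 ≈ 23.09.

€23.09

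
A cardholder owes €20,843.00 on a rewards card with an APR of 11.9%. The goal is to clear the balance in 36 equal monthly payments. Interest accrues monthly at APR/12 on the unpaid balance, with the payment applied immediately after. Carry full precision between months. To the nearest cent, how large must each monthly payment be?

€691.29

Monthly rate r = 11.9%/12 = 0.991667% = 0.00991667.
Level-payment amortization: P = B₀·r / (1 − (1+r)^(−n)) = 20843.00·0.00991667 / (1 − 1.00992^(−36)).
Denominator 1 − (1+r)^(−36) = 0.298995864.
P = 206.693 / 0.298995864 ≈ 691.29.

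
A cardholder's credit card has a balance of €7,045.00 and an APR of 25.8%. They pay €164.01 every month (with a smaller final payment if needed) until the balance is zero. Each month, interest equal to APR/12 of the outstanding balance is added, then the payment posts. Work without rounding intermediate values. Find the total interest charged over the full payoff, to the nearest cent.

€12,776.34

Monthly rate r = 25.8%/12 = 2.15% = 0.0215.
Payoff takes n = ⌈−ln(1 − rB₀/P)/ln(1+r)⌉ = ⌈120.853⌉ = 121 payments; the last is €140.14.
Total paid = 120·€164.01 + €140.14 = €19,821.34.
Total interest = total paid − principal = €19,821.34 − €7,045.00 = €12,776.34.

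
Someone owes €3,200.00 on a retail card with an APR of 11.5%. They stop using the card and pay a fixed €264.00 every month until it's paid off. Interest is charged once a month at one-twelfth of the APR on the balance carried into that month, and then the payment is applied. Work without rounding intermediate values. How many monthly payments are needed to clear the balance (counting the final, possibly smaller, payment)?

Monthly rate r = 11.5%/12 = 0.958333% = 0.00958333.
Recurrence: B ← B·(1+r) − €264.00.
Month 1: interest €30.67; balance after payment €2,966.67.
Month 2: interest €28.43; balance after payment €2,731.10.
Closed form: n = −ln(1 − rB₀/P)/ln(1+r) = −ln(0.88384)/ln(1.00958) ≈ 12.947, so the balance reaches zero during payment 13.

13 payments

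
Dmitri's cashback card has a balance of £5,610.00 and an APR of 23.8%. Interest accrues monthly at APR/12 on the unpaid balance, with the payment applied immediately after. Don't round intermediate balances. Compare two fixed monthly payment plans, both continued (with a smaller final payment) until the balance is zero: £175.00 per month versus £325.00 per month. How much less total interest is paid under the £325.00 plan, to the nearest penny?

£2,064.73

Monthly rate r = 23.8%/12 = 1.98333% = 0.0198333.
At £175.00/mo: n = ⌈−ln(1 − rB₀/P)/ln(1+r)⌉ = 52 payments (last £75.74); total interest = total paid − £5,610.00 = £3,390.74.
At £325.00/mo: 22 payments (last £111.01); total interest £1,326.01.
Interest saved = £3,390.74 − £1,326.01 = £2,064.73.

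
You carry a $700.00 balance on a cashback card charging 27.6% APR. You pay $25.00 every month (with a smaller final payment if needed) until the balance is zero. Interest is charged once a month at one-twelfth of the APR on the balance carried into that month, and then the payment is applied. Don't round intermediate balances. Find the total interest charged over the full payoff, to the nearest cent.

Monthly rate r = 27.6%/12 = 2.3% = 0.023.
Payoff takes n = ⌈−ln(1 − rB₀/P)/ln(1+r)⌉ = ⌈45.420⌉ = 46 payments; the last is $10.57.
Total paid = 45·$25.00 + $10.57 = $1,135.57.
Total interest = total paid − principal = $1,135.57 − $700.00 = $435.57.

$435.57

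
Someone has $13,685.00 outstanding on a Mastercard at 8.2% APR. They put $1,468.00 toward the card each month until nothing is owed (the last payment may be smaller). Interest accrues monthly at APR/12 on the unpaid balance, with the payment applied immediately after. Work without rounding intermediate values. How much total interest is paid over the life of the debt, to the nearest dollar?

$505

Monthly rate r = 8.2%/12 = 0.683333% = 0.00683333.
Payoff takes n = ⌈−ln(1 − rB₀/P)/ln(1+r)⌉ = ⌈9.665⌉ = 10 payments; the last is $977.69.
Total paid = 9·$1,468.00 + $977.69 = $14,189.69.
Total interest = total paid − principal = $14,189.69 − $13,685.00 = $504.69.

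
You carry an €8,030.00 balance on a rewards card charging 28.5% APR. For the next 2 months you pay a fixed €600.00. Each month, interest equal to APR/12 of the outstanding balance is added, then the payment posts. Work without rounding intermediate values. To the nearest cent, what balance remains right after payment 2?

Monthly rate r = 28.5%/12 = 2.375% = 0.02375.
Each month: B ← B·(1+r) − €600.00.
Month 1: interest €190.71; balance after payment €7,620.71.
Month 2: interest €180.99; balance after payment €7,201.70.

€7,201.70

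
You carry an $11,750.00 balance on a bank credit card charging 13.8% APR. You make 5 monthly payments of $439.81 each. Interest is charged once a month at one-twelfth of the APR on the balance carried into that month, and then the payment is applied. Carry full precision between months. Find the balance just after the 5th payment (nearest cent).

$10,191.13

Monthly rate r = 13.8%/12 = 1.15% = 0.0115.
Each month: B ← B·(1+r) − $439.81.
Month 1: interest $135.12; balance after payment $11,445.32.
Month 2: interest $131.62; balance after payment $11,137.13.
Month 3: interest $128.08; balance after payment $10,825.39.
Month 4: interest $124.49; balance after payment $10,510.08.
Month 5: interest $120.87; balance after payment $10,191.13.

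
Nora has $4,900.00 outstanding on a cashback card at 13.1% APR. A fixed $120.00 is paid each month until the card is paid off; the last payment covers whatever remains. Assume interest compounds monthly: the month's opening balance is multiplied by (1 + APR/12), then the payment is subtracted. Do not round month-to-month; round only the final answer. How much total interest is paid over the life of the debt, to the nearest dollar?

$1,623

Monthly rate r = 13.1%/12 = 1.09167% = 0.0109167.
Payoff takes n = ⌈−ln(1 − rB₀/P)/ln(1+r)⌉ = ⌈54.355⌉ = 55 payments; the last is $42.80.
Total paid = 54·$120.00 + $42.80 = $6,522.80.
Total interest = total paid − principal = $6,522.80 − $4,900.00 = $1,622.80.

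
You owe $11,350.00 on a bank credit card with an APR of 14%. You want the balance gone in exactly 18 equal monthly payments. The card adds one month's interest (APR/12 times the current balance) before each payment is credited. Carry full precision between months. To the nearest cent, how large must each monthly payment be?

$702.74

Monthly rate r = 14%/12 = 1.16667% = 0.0116667.
Level-payment amortization: P = B₀·r / (1 − (1+r)^(−n)) = 11350.00·0.0116667 / (1 − 1.01167^(−18)).
Denominator 1 − (1+r)^(−18) = 0.188429845.
P = 132.417 / 0.188429845 ≈ 702.74.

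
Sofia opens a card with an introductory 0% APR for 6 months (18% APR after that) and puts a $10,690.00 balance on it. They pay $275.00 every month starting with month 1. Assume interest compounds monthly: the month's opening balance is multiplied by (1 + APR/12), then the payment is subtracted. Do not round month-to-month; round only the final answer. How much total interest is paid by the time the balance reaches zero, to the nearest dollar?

$3,510

Promo months 1–6 at r₀ = 0%/12 = 0; months 7+ at r₁ = 18%/12 = 0.015.
After month 6 (no interest yet): B = $10,690.00 − 6·$275.00 = $9,040.00.
Then at r₁ with $275.00/mo: n₂ = −ln(1 − r₁·B/P)/ln(1+r₁) ≈ 45.63 → 46 more payments.
Total paid = 51·$275.00 + $174.76 = $14,199.76; interest = $14,199.76 − $10,690.00 = $3,509.76.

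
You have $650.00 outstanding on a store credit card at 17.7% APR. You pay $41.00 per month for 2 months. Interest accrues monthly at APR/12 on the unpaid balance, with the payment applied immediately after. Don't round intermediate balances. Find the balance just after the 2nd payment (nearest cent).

Monthly rate r = 17.7%/12 = 1.475% = 0.01475.
Each month: B ← B·(1+r) − $41.00.
Month 1: interest $9.59; balance after payment $618.59.
Month 2: interest $9.12; balance after payment $586.71.

$586.71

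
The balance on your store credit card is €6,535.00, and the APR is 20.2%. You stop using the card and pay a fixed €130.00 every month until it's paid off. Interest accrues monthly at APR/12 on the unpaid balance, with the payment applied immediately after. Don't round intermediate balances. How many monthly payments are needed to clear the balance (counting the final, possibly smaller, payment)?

Monthly rate r = 20.2%/12 = 1.68333% = 0.0168333.
Recurrence: B ← B·(1+r) − €130.00.
Month 1: interest €110.01; balance after payment €6,515.01.
Month 2: interest €109.67; balance after payment €6,494.68.
Closed form: n = −ln(1 − rB₀/P)/ln(1+r) = −ln(0.1538)/ln(1.01683) ≈ 112.147, so the balance reaches zero during payment 113.

113 months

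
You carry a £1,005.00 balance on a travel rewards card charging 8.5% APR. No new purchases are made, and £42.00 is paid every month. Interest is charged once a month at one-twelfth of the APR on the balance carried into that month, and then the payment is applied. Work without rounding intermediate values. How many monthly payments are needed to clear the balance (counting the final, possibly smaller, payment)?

Monthly rate r = 8.5%/12 = 0.708333% = 0.00708333.
Recurrence: B ← B·(1+r) − £42.00.
Month 1: interest £7.12; balance after payment £970.12.
Month 2: interest £6.87; balance after payment £934.99.
Closed form: n = −ln(1 − rB₀/P)/ln(1+r) = −ln(0.83051)/ln(1.00708) ≈ 26.312, so the balance reaches zero during payment 27.

27 months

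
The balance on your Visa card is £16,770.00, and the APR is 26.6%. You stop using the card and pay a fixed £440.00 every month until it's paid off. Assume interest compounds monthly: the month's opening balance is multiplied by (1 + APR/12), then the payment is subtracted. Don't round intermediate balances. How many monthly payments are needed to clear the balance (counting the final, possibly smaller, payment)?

Monthly rate r = 26.6%/12 = 2.21667% = 0.0221667.
Recurrence: B ← B·(1+r) − £440.00.
Month 1: interest £371.74; balance after payment £16,701.74.
Month 2: interest £370.22; balance after payment £16,631.96.
Closed form: n = −ln(1 − rB₀/P)/ln(1+r) = −ln(0.15515)/ln(1.02217) ≈ 84.990, so the balance reaches zero during payment 85.

85 payments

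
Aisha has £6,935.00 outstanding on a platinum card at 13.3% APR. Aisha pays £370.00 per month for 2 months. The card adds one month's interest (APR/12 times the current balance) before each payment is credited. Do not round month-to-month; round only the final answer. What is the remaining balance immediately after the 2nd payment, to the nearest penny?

Monthly rate r = 13.3%/12 = 1.10833% = 0.0110833.
Each month: B ← B·(1+r) − £370.00.
Month 1: interest £76.86; balance after payment £6,641.86.
Month 2: interest £73.61; balance after payment £6,345.48.

£6,345.48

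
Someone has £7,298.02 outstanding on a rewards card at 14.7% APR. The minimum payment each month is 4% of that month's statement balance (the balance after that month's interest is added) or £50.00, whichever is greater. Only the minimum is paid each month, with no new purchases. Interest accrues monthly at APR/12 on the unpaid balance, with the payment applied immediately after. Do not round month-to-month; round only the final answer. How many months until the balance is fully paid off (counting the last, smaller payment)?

Monthly rate r = 14.7%/12 = 1.225% = 0.01225.
While 4% of the post-interest balance exceeds £50.00, each month B ← (B·(1+r))·(1 − 0.04), i.e. B shrinks by the factor (1+r)·0.96 = 0.97176.
This holds for months 1–63. Entering month 64 the balance is £1,200.67; 4% of the post-interest balance is now below £50.00, so the flat £50.00 minimum applies from here.
From month 64 a fixed £50.00 at rate r clears £1,200.67 in 29 more payments. Total: 63 + 29 = 92 months.

92 months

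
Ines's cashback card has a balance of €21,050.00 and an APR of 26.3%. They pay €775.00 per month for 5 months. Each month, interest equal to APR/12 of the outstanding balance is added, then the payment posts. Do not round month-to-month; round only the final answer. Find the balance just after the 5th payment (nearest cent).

€19,411.46

Monthly rate r = 26.3%/12 = 2.19167% = 0.0219167.
Each month: B ← B·(1+r) − €775.00.
Month 1: interest €461.35; balance after payment €20,736.35.
Month 2: interest €454.47; balance after payment €20,415.82.
Month 3: interest €447.45; balance after payment €20,088.26.
Month 4: interest €440.27; balance after payment €19,753.53.
Month 5: interest €432.93; balance after payment €19,411.46.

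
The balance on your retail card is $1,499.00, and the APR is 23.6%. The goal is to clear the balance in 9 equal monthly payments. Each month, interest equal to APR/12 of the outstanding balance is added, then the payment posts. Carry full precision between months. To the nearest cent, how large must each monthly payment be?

Monthly rate r = 23.6%/12 = 1.96667% = 0.0196667.
Level-payment amortization: P = B₀·r / (1 − (1+r)^(−n)) = 1499.00·0.0196667 / (1 − 1.01967^(−9)).
Denominator 1 − (1+r)^(−9) = 0.160779663.
P = 29.4803 / 0.160779663 ≈ 183.36.

$183.36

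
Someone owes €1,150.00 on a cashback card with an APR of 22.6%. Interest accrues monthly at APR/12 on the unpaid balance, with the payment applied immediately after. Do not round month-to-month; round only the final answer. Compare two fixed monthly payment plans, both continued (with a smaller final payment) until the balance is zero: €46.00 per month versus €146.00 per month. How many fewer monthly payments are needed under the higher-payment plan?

Monthly rate r = 22.6%/12 = 1.88333% = 0.0188333.
At €46.00/mo: n = ⌈−ln(1 − rB₀/P)/ln(1+r)⌉ = 35 payments (last €5.15); total interest = total paid − €1,150.00 = €419.15.
At €146.00/mo: 9 payments (last €88.81); total interest €106.81.
Payments saved = 35 − 9 = 26.

26 fewer payments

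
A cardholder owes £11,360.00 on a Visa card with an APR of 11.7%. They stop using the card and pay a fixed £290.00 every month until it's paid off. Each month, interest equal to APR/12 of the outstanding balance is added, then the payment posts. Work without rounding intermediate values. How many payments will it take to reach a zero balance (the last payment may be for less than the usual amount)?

Monthly rate r = 11.7%/12 = 0.975% = 0.00975.
Recurrence: B ← B·(1+r) − £290.00.
Month 1: interest £110.76; balance after payment £11,180.76.
Month 2: interest £109.01; balance after payment £10,999.77.
Closed form: n = −ln(1 − rB₀/P)/ln(1+r) = −ln(0.61807)/ln(1.00975) ≈ 49.589, so the balance reaches zero during payment 50.

50 payments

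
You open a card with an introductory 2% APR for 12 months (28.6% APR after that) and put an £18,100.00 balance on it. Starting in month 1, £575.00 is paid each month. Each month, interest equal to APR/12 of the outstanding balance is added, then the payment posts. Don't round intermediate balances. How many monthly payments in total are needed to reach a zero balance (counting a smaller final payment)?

40 payments

Promo months 1–12 at r₀ = 2%/12 = 0.00166667; months 13+ at r₁ = 28.6%/12 = 0.0238333.
After month 12: iterate B ← B·(1+r₀) − £575.00 for 12 months → £11,501.73.
Then at r₁ with £575.00/mo: n₂ = −ln(1 − r₁·B/P)/ln(1+r₁) ≈ 27.50 → 28 more payments.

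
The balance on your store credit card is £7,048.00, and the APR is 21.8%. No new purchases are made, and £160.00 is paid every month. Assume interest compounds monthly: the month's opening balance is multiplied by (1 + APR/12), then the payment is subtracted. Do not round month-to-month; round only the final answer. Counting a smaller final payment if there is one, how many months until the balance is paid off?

Monthly rate r = 21.8%/12 = 1.81667% = 0.0181667.
Recurrence: B ← B·(1+r) − £160.00.
Month 1: interest £128.04; balance after payment £7,016.04.
Month 2: interest £127.46; balance after payment £6,983.50.
Closed form: n = −ln(1 − rB₀/P)/ln(1+r) = −ln(0.19976)/ln(1.01817) ≈ 89.462, so the balance reaches zero during payment 90.

90 months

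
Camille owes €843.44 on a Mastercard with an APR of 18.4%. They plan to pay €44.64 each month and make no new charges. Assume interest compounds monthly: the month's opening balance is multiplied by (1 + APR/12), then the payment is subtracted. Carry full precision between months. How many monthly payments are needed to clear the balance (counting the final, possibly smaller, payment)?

Monthly rate r = 18.4%/12 = 1.53333% = 0.0153333.
Recurrence: B ← B·(1+r) − €44.64.
Month 1: interest €12.93; balance after payment €811.73.
Month 2: interest €12.45; balance after payment €779.54.
Closed form: n = −ln(1 − rB₀/P)/ln(1+r) = −ln(0.71029)/ln(1.01533) ≈ 22.480, so the balance reaches zero during payment 23.

23 payments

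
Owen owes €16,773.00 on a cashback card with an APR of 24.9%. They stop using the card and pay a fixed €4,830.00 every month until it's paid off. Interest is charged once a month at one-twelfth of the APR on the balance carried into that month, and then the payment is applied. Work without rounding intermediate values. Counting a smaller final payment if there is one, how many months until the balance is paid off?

Monthly rate r = 24.9%/12 = 2.075% = 0.02075.
Recurrence: B ← B·(1+r) − €4,830.00.
Month 1: interest €348.04; balance after payment €12,291.04.
Month 2: interest €255.04; balance after payment €7,716.08.
Month 3: interest €160.11; balance after payment €3,046.19.
Month 4: interest €63.21; balance after payment €0.00.

4 payments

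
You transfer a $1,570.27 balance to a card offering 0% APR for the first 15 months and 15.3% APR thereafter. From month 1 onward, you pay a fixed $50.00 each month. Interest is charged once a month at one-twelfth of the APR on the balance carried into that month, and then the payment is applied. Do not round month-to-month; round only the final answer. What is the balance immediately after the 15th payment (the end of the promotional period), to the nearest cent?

$820.27

Promo months 1–15 at r₀ = 0%/12 = 0; months 16+ at r₁ = 15.3%/12 = 0.01275.
After month 15 (no interest yet): B = $1,570.27 − 15·$50.00 = $820.27.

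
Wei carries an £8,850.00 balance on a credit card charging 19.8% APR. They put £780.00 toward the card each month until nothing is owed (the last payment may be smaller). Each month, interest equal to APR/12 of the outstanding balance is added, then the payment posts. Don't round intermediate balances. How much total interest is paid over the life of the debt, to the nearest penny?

£1,030.94

Monthly rate r = 19.8%/12 = 1.65% = 0.0165.
Payoff takes n = ⌈−ln(1 − rB₀/P)/ln(1+r)⌉ = ⌈12.666⌉ = 13 payments; the last is £520.94.
Total paid = 12·£780.00 + £520.94 = £9,880.94.
Total interest = total paid − principal = £9,880.94 − £8,850.00 = £1,030.94.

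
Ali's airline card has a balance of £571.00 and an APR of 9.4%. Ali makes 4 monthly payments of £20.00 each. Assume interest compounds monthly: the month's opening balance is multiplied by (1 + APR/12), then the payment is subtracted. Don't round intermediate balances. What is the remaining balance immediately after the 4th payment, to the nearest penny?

Monthly rate r = 9.4%/12 = 0.783333% = 0.00783333.
Each month: B ← B·(1+r) − £20.00.
Month 1: interest £4.47; balance after payment £555.47.
Month 2: interest £4.35; balance after payment £539.82.
Month 3: interest £4.23; balance after payment £524.05.
Month 4: interest £4.11; balance after payment £508.16.

£508.16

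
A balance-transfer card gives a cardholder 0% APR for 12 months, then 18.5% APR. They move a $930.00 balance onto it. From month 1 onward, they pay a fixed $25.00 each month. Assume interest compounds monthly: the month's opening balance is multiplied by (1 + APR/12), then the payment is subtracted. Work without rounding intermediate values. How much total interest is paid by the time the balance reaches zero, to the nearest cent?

$173.74

Promo months 1–12 at r₀ = 0%/12 = 0; months 13+ at r₁ = 18.5%/12 = 0.0154167.
After month 12 (no interest yet): B = $930.00 − 12·$25.00 = $630.00.
Then at r₁ with $25.00/mo: n₂ = −ln(1 − r₁·B/P)/ln(1+r₁) ≈ 32.15 → 33 more payments.
Total paid = 44·$25.00 + $3.74 = $1,103.74; interest = $1,103.74 − $930.00 = $173.74.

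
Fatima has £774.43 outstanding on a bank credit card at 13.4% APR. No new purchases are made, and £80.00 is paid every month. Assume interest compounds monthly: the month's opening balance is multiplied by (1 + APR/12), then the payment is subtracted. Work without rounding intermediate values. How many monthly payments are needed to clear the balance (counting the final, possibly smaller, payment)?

Monthly rate r = 13.4%/12 = 1.11667% = 0.0111667.
Recurrence: B ← B·(1+r) − £80.00.
Month 1: interest £8.65; balance after payment £703.08.
Month 2: interest £7.85; balance after payment £630.93.
Closed form: n = −ln(1 − rB₀/P)/ln(1+r) = −ln(0.8919)/ln(1.01117) ≈ 10.302, so the balance reaches zero during payment 11.

11 payments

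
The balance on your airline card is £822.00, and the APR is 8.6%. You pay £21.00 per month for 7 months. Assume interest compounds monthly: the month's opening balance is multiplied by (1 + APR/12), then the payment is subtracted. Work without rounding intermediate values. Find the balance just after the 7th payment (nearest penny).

£713.94

Monthly rate r = 8.6%/12 = 0.716667% = 0.00716667.
Each month: B ← B·(1+r) − £21.00.
Month 1: interest £5.89; balance after payment £806.89.
Month 2: interest £5.78; balance after payment £791.67.
Month 3: interest £5.67; balance after payment £776.35.
Month 4: interest £5.56; balance after payment £760.91.
Month 5: interest £5.45; balance after payment £745.36.
Month 6: interest £5.34; balance after payment £729.71.
Month 7: interest £5.23; balance after payment £713.94.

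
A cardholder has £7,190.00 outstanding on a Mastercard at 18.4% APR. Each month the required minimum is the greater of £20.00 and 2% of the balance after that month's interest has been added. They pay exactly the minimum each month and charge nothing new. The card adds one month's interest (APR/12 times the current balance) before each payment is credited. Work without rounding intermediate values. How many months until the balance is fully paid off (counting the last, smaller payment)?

492 months

Monthly rate r = 18.4%/12 = 1.53333% = 0.0153333.
While 2% of the post-interest balance exceeds £20.00, each month B ← (B·(1+r))·(1 − 0.02), i.e. B shrinks by the factor (1+r)·0.98 = 0.99503.
This holds for months 1–399. Entering month 400 the balance is £983.52; 2% of the post-interest balance is now below £20.00, so the flat £20.00 minimum applies from here.
From month 400 a fixed £20.00 at rate r clears £983.52 in 93 more payments. Total: 399 + 93 = 492 months.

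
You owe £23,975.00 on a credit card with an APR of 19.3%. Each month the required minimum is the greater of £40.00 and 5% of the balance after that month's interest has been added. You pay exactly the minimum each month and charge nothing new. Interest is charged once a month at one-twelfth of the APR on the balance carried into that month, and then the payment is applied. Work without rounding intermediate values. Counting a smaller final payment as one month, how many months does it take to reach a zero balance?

121 months

Monthly rate r = 19.3%/12 = 1.60833% = 0.0160833.
While 5% of the post-interest balance exceeds £40.00, each month B ← (B·(1+r))·(1 − 0.05), i.e. B shrinks by the factor (1+r)·0.95 = 0.96528.
This holds for months 1–97. Entering month 98 the balance is £778.20; 5% of the post-interest balance is now below £40.00, so the flat £40.00 minimum applies from here.
From month 98 a fixed £40.00 at rate r clears £778.20 in 24 more payments. Total: 97 + 24 = 121 months.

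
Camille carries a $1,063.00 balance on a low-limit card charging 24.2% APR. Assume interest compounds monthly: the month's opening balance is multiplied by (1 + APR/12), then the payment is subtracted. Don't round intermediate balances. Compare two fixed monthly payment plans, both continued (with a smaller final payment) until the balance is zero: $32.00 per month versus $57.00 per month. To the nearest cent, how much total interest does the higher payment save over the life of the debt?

$429.62

Monthly rate r = 24.2%/12 = 2.01667% = 0.0201667.
At $32.00/mo: n = ⌈−ln(1 − rB₀/P)/ln(1+r)⌉ = 56 payments (last $16.53); total interest = total paid − $1,063.00 = $713.53.
At $57.00/mo: 24 payments (last $35.91); total interest $283.91.
Interest saved = $713.53 − $283.91 = $429.62.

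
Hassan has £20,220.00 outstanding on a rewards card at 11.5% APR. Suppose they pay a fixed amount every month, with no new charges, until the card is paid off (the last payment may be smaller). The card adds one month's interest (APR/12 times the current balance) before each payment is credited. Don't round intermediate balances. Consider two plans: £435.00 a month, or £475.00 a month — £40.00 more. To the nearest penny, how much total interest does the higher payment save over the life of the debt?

Monthly rate r = 11.5%/12 = 0.958333% = 0.00958333.
At £435.00/mo: n = ⌈−ln(1 − rB₀/P)/ln(1+r)⌉ = 62 payments (last £356.78); total interest = total paid − £20,220.00 = £6,671.78.
At £475.00/mo: 55 payments (last £454.48); total interest £5,884.48.
Interest saved = £6,671.78 − £5,884.48 = £787.30.

£787.30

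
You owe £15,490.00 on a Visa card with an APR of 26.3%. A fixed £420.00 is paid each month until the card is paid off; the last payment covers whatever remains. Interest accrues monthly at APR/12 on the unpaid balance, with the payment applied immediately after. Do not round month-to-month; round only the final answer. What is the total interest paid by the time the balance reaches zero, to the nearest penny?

Monthly rate r = 26.3%/12 = 2.19167% = 0.0219167.
Payoff takes n = ⌈−ln(1 − rB₀/P)/ln(1+r)⌉ = ⌈76.193⌉ = 77 payments; the last is £81.82.
Total paid = 76·£420.00 + £81.82 = £32,001.82.
Total interest = total paid − principal = £32,001.82 − £15,490.00 = £16,511.82.

£16,511.82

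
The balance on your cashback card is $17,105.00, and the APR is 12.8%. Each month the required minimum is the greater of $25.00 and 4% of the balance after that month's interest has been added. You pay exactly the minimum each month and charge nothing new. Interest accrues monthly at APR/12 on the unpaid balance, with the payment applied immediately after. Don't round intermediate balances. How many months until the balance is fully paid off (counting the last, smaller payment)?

Monthly rate r = 12.8%/12 = 1.06667% = 0.0106667.
While 4% of the post-interest balance exceeds $25.00, each month B ← (B·(1+r))·(1 − 0.04), i.e. B shrinks by the factor (1+r)·0.96 = 0.97024.
This holds for months 1–110. Entering month 111 the balance is $616.36; 4% of the post-interest balance is now below $25.00, so the flat $25.00 minimum applies from here.
From month 111 a fixed $25.00 at rate r clears $616.36 in 29 more payments. Total: 110 + 29 = 139 months.

139 months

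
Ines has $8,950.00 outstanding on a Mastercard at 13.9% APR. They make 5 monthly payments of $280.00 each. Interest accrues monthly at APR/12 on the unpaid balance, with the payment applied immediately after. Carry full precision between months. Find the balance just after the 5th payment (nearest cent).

$8,047.69

Monthly rate r = 13.9%/12 = 1.15833% = 0.0115833.
Each month: B ← B·(1+r) − $280.00.
Month 1: interest $103.67; balance after payment $8,773.67.
Month 2: interest $101.63; balance after payment $8,595.30.
Month 3: interest $99.56; balance after payment $8,414.86.
Month 4: interest $97.47; balance after payment $8,232.33.
Month 5: interest $95.36; balance after payment $8,047.69.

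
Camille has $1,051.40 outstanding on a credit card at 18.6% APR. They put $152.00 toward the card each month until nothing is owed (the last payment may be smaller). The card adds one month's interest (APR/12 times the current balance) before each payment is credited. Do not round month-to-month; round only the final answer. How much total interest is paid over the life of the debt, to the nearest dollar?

Monthly rate r = 18.6%/12 = 1.55% = 0.0155.
Payoff takes n = ⌈−ln(1 − rB₀/P)/ln(1+r)⌉ = ⌈7.373⌉ = 8 payments; the last is $57.02.
Total paid = 7·$152.00 + $57.02 = $1,121.02.
Total interest = total paid − principal = $1,121.02 − $1,051.40 = $69.62.

$70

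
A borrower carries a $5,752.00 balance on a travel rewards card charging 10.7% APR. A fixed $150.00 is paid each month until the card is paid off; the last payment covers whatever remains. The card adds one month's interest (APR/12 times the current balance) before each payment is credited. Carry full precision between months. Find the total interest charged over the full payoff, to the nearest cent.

$1,318.52

Monthly rate r = 10.7%/12 = 0.891667% = 0.00891667.
Payoff takes n = ⌈−ln(1 − rB₀/P)/ln(1+r)⌉ = ⌈47.136⌉ = 48 payments; the last is $20.52.
Total paid = 47·$150.00 + $20.52 = $7,070.52.
Total interest = total paid − principal = $7,070.52 − $5,752.00 = $1,318.52.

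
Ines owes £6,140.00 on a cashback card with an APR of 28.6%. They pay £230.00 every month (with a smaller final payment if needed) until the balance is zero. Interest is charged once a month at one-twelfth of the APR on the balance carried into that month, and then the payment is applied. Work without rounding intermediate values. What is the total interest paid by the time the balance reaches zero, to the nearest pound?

Monthly rate r = 28.6%/12 = 2.38333% = 0.0238333.
Payoff takes n = ⌈−ln(1 − rB₀/P)/ln(1+r)⌉ = ⌈42.935⌉ = 43 payments; the last is £215.20.
Total paid = 42·£230.00 + £215.20 = £9,875.20.
Total interest = total paid − principal = £9,875.20 − £6,140.00 = £3,735.20.

£3,735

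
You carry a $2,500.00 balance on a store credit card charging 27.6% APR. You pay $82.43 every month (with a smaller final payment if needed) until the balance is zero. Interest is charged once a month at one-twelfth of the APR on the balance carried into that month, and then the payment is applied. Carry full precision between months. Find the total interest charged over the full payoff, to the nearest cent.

$1,835.25

Monthly rate r = 27.6%/12 = 2.3% = 0.023.
Payoff takes n = ⌈−ln(1 − rB₀/P)/ln(1+r)⌉ = ⌈52.590⌉ = 53 payments; the last is $48.89.
Total paid = 52·$82.43 + $48.89 = $4,335.25.
Total interest = total paid − principal = $4,335.25 − $2,500.00 = $1,835.25.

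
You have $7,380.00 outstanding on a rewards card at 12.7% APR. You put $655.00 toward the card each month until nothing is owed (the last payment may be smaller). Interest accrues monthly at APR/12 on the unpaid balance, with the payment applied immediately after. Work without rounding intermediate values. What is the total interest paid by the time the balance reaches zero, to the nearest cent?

$520.16

Monthly rate r = 12.7%/12 = 1.05833% = 0.0105833.
Payoff takes n = ⌈−ln(1 − rB₀/P)/ln(1+r)⌉ = ⌈12.061⌉ = 13 payments; the last is $40.16.
Total paid = 12·$655.00 + $40.16 = $7,900.16.
Total interest = total paid − principal = $7,900.16 − $7,380.00 = $520.16.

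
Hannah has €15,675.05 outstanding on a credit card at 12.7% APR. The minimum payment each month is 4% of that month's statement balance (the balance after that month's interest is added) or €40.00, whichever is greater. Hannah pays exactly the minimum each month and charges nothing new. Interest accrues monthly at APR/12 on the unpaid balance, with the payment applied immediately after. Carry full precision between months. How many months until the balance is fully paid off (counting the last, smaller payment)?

Monthly rate r = 12.7%/12 = 1.05833% = 0.0105833.
While 4% of the post-interest balance exceeds €40.00, each month B ← (B·(1+r))·(1 − 0.04), i.e. B shrinks by the factor (1+r)·0.96 = 0.97016.
This holds for months 1–92. Entering month 93 the balance is €965.60; 4% of the post-interest balance is now below €40.00, so the flat €40.00 minimum applies from here.
From month 93 a fixed €40.00 at rate r clears €965.60 in 29 more payments. Total: 92 + 29 = 121 months.

121 months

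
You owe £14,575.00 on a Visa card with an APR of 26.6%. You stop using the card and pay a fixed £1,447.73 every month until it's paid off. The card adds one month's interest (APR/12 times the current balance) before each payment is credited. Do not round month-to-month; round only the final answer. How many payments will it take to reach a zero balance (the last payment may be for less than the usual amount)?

12 months

Monthly rate r = 26.6%/12 = 2.21667% = 0.0221667.
Recurrence: B ← B·(1+r) − £1,447.73.
Month 1: interest £323.08; balance after payment £13,450.35.
Month 2: interest £298.15; balance after payment £12,300.77.
Closed form: n = −ln(1 − rB₀/P)/ln(1+r) = −ln(0.77684)/ln(1.02217) ≈ 11.518, so the balance reaches zero during payment 12.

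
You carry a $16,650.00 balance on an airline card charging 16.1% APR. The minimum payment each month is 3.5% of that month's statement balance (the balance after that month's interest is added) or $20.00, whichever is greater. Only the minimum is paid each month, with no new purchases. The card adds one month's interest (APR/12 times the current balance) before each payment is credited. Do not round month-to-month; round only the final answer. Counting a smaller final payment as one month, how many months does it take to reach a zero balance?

Monthly rate r = 16.1%/12 = 1.34167% = 0.0134167.
While 3.5% of the post-interest balance exceeds $20.00, each month B ← (B·(1+r))·(1 − 0.035), i.e. B shrinks by the factor (1+r)·0.965 = 0.97795.
This holds for months 1–152. Entering month 153 the balance is $561.50; 3.5% of the post-interest balance is now below $20.00, so the flat $20.00 minimum applies from here.
From month 153 a fixed $20.00 at rate r clears $561.50 in 36 more payments. Total: 152 + 36 = 188 months.

188 months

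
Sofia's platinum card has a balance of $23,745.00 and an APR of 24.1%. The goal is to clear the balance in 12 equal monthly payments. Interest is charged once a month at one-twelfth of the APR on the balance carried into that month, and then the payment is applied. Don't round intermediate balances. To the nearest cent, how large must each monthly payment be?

Monthly rate r = 24.1%/12 = 2.00833% = 0.0200833.
Level-payment amortization: P = B₀·r / (1 − (1+r)^(−n)) = 23745.00·0.0200833 / (1 − 1.02008^(−12)).
Denominator 1 − (1+r)^(−12) = 0.212279447.
P = 476.879 / 0.212279447 ≈ 2246.47.

$2,246.47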